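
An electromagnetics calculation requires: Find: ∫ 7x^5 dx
Using power rule: ∫ 7x^5 dx = 7/6 x^6 + C = (7/6)x^6 + C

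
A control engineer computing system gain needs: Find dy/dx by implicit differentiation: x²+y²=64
Differentiate both sides: 2x + 2y·(dy/dx)=0
Solve: dy/dx=-2x/(2y)=-x/y

Answer: dy/dx=-x/y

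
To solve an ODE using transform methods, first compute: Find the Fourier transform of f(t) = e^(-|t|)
Using the standard pair: F{e^(-a|t|)} = 2a/(a^2 + omega^2)
With a = 1: F(omega) = 2/(1 + omega^2)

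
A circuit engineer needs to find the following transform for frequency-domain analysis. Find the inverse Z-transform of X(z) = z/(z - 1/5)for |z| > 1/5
Standard pair: z/(z-a) <-> a^n*u[n] for causal signals
With a=1/5: x[n]=(1/5)^n*u[n]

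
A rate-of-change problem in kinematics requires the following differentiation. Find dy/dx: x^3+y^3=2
Differentiate: 3x^2 + 3y^2·(dy/dx) = 0
dy/dx = -3x^2/(3y^2)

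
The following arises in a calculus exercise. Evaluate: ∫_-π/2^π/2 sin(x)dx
Antiderivative: -cos(x)
Evaluate at bounds: [-cos(1·π/2)/1] - [-cos(1·-π/2)/1]
=(-(0)+(0))/1=0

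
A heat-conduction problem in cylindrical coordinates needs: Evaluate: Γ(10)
Γ(n)=(n-1)! for positive integers
Γ(10)=9!=362880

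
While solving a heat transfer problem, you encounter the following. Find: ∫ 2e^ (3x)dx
Since d/dx[e^(3x)]=3e^(3x), we get 2/3 e^(3x) + C

Answer: (2/3)e^(3x) + C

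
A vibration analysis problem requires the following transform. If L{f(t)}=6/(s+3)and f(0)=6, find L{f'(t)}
L{f'(t)}=s·F(s) - f(0)=6s/(s+3)-6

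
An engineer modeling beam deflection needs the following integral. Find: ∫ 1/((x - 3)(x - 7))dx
Partial fractions: 1/((x-3)(x-7))=A/(x-3) + B/(x-7)
A=-1/4, B=1/4
∫ [-1/4· 1/(x-3) + 1/4· 1/(x-7)] dx
=(1/4)[ln|x-7| - ln|x-3|] + C

Answer: (1/4)·ln|(x-7)/(x-3)| + C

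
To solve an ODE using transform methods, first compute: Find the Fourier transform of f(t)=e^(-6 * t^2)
The Fourier transform of a Gaussian e^(-a*t^2) is sqrt(pi/a)*e^(-omega^2/(4a)).
With a=6: F(omega)=sqrt(pi/6)*e^(-omega^2/24)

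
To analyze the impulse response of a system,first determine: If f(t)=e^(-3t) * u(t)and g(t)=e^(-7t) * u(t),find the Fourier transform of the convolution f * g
By the convolution theorem: F{f * g} = F(omega) * G(omega)
F(omega) = 1/(3 + j * omega), G(omega) = 1/(7 + j * omega)
F{f * g} = 1/((3 + j * omega)(7 + j * omega))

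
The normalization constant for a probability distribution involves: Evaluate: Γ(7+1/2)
Γ(n+1/2)=(2n)!√π/(4^n·n!)
=87178291200√π/(16384·5040)=(135135/128)·√π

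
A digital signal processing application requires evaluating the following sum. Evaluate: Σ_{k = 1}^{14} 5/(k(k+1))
Partial fractions: 5/(k(k + 1)) = 5/k - 5/(k + 1)
Telescoping sum: 5(1 - 1/15) = 5·14/15

Answer: 14/3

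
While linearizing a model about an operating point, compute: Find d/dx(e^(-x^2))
Chain rule: d/dx[e^u] = e^u · u' where u = -x^2
u' = -2x

Answer: -2x·e^(-x^2)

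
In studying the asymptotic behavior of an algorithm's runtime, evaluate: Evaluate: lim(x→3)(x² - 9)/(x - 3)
Factor: (x² - 9) = (x-3)(x + 3)
Cancel (x-3): lim(x→3) (x + 3) = 6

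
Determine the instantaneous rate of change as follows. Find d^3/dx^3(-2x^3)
Apply power rule 3 times:
d^1: -6x^2
d^2: -12x
d^3: -12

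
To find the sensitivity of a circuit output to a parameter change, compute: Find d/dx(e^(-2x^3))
Chain rule: d/dx[e^u] = e^u · u' where u = -2x^3
u' = -6x^2

Answer: -6x^2·e^(-2x^3)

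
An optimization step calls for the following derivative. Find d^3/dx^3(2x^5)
Apply power rule 3 times:
d^1: 10x^4
d^2: 40x^3
d^3: 120x^2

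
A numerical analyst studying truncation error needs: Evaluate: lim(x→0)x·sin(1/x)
Squeeze theorem: -|x| ≤ x·sin(1/x) ≤ |x|
Since x → 0 as x → 0, by squeeze theorem the limit is 0

Answer: 0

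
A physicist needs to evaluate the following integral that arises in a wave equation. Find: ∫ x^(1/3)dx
Power rule: ∫ x^(1/3) dx = x^(4/3)/(4/3)+C

Answer: (3/4)·x^(4/3)+C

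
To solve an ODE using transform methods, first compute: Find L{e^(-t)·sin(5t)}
First shifting: L{e^(at)f(t)}=F(s-a)
L{sin(5t)}=5/(s² + 25)
Shift: 5/((s + 1)² + 25)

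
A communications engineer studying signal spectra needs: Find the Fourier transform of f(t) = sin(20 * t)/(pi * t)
sin(W*t)/(pi*t)=(W/pi)*sinc(W*t/pi) is the impulse response of the ideal low-pass filter with cutoff W (here W=20).
Its Fourier transform is a rectangular function:
F(omega)=1 for |omega| < 20, 0 otherwise

Answer: rect(omega/40) [i.e., 1 for |omega| < 20, 0 otherwise]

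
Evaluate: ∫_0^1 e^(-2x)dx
Antiderivative: (1/(-2))e^(-2x)
Evaluate: (1/(-2))(e^-2 - 1)

Answer: (e^-2 - 1)/(-2)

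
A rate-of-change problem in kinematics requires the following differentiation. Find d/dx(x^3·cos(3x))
Product rule: (fg)' = f'g+fg'
f = x^3, f' = 3x^2
g = cos(3x), g' = -3·sin(3x)

Answer: 3x^2·cos(3x)-3x^3·sin(3x)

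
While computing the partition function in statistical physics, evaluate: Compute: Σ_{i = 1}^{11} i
Using formula: Σ i^1 = n(n+1)/2 = 11·12/2 = 66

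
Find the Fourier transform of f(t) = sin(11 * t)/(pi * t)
sin(W * t)/(pi * t) = (W/pi) * sinc(W * t/pi) is the impulse response of the ideal low-pass filter with cutoff W (here W = 11).
Its Fourier transform is a rectangular function:
F(omega) = 1 for |omega| < 11, 0 otherwise

Answer: rect(omega/22) [i.e., 1 for |omega| < 11, 0 otherwise]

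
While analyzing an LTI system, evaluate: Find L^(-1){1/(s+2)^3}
L^(-1){1/(s-a)^n}=t^(n-1)·e^(at)/(n-1)!
Here a=-2, n=3: t^2·e^(-2t)/2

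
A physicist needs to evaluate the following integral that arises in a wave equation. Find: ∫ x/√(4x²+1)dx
Let u = 4x² + 1, du = 8x dx
∫ (1/8)·u^(-1/2) du = √u/4 + C

Answer: √(4x² + 1)/4 + C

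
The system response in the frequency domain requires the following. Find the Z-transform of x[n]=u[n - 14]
Using the time-shift property: Z{u[n-14]}=z^(-14)*z/(z-1)
=z^(-13)/(z-1)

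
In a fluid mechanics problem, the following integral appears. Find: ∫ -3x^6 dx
Using power rule: ∫ -3x^6 dx = -3/7 x^7+C = (-3/7)x^7+C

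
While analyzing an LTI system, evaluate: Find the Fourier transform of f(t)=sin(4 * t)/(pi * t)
sin(W * t)/(pi * t)=(W/pi) * sinc(W * t/pi) is the impulse response of the ideal low-pass filter with cutoff W (here W=4).
Its Fourier transform is a rectangular function:
F(omega)=1 for |omega| < 4, 0 otherwise

Answer: rect(omega/8) [i.e., 1 for |omega| < 4, 0 otherwise]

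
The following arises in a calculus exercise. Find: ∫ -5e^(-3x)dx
Since d/dx[e^(-3x)] = -3e^(-3x), we get 5/3 e^(-3x) + C

Answer: (5/3)e^(-3x) + C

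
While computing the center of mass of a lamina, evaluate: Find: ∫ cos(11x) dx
Using substitution u = 11x: ∫ cos(u) du/11 = sin(u)/11+C

Answer: (1/11)sin(11x)+C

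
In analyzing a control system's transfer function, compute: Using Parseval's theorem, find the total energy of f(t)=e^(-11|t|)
Parseval's theorem: E = integral |f(t)|^2 dt = (1/2pi) integral |F(omega)|^2 domega
E = integral_{-inf}^{inf} e^(-22|t|) dt = 2 * integral_0^inf e^(-22t) dt = 2/(2 * 11) = 1/11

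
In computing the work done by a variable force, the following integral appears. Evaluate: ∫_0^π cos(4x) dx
Antiderivative: sin(4x)/4
Evaluate at bounds: [sin(4·π)/4] - [sin(4·0)/4]
= ((0) - (0))/4 = 0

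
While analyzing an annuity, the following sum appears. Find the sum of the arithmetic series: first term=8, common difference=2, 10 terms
Last term: a_n=8+(10-1)·2=26
Sum=n(a_1+a_n)/2=10(8+26)/2=170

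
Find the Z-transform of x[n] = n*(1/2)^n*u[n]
Using the property Z{n*a^n*u[n]} = az/(z-a)^2
With a = 1/2: X(z) = (1/2)z/(z - 1/2)^2, |z| > 1/2

Answer: (1/2)z/(z - 1/2)^2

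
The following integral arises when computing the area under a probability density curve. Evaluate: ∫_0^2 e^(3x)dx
Antiderivative: (1/3)e^(3x)
Evaluate: (1/3)(e^6 - 1)

Answer: (e^6 - 1)/3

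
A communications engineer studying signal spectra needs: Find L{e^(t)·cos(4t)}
First shifting: L{e^(at)f(t)}=F(s-a)
L{cos(4t)}=s/(s²+16)
Shift: (s-1)/((s-1)²+16)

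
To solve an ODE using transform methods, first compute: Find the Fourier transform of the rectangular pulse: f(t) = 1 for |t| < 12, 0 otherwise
F(omega) = integral from -12 to 12 of e^(-j*omega*t) dt
= 2*sin(12*omega)/omega = 24*sinc(12*omega/pi)

Answer: 2*sin(12*omega)/omega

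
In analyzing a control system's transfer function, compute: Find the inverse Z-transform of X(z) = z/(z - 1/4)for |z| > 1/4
Standard pair: z/(z-a) <-> a^n * u[n] for causal signals
With a=1/4: x[n]=(1/4)^n * u[n]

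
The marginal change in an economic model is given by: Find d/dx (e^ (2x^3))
Chain rule: d/dx[e^u]=e^u · u' where u=2x^3
u'=6x^2

Answer: 6x^2·e^(2x^3)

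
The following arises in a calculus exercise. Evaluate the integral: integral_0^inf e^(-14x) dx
integral_0^inf e^(-14x) dx = [-1/14*e^(-14x)]_0^inf
= 0 - (-1/14) = 1/14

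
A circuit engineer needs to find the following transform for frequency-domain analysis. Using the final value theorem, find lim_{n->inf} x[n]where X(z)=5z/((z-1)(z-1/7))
Final value theorem: lim x[n] = lim_{z->1} (z-1)*X(z)
(z-1)*X(z) = 5z/(z-1/7)
As z->1: 5/(1-1/7) = 5/(6/7) = 35/6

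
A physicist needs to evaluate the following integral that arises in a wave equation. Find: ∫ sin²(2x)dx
Using identity sin²(u)=(1 - cos(2u))/2:
∫ (1 - cos(4x))/2 dx=x/2 - sin(4x)/8+C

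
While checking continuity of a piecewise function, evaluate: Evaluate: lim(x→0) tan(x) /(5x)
tan(u) ≈ u for small u:
tan(x)/(5x) ≈ x/(5x) = 1/5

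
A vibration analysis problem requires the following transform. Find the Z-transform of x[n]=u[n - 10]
Using the time-shift property: Z{u[n-10]}=z^(-10) * z/(z-1)
=z^(-9)/(z-1)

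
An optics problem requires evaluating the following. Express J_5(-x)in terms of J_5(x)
For integer n: J_n(-x) = (-1)^n J_n(x)
With n = 5: J_5(-x) = (-1)^5 J_5(x) = -J_5(x)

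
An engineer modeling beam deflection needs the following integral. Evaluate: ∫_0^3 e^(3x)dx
Antiderivative: (1/3)e^(3x)
Evaluate: (1/3)(e^9-1)

Answer: (e^9-1)/3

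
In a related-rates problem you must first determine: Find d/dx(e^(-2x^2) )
Chain rule: d/dx[e^u] = e^u · u' where u = -2x^2
u' = -4x

Answer: -4x·e^(-2x^2)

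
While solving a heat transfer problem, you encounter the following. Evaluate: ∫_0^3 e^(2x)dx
Antiderivative: (1/2)e^(2x)
Evaluate: (1/2)(e^6-1)

Answer: (e^6-1)/2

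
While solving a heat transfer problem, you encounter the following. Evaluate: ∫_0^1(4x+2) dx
Step 1: Find antiderivative F(x)=2x^2+2x
Step 2: F(1) - F(0)=4 - (0)=4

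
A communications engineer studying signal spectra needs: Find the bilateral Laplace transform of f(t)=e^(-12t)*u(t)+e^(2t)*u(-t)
For e^(-12t) * u(t): L=1/(s + 12), Re(s) > -12
For e^(2t) * u(-t): L=-1/(s-2), Re(s) < 2
Combined: F(s)=1/(s + 12) - 1/(s-2), -12 < Re(s) < 2

Answer: 1/(s + 12) - 1/(s-2), ROC: -12 < Re(s) < 2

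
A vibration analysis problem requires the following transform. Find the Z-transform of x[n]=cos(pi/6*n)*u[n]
Z{cos(w0 * n) * u[n]} = z(z - cos(w0))/(z^2 - 2z * cos(w0) + 1)
With w0 = pi/6: X(z) = z(z - cos(pi/6))/(z^2 - 2z * cos(pi/6) + 1)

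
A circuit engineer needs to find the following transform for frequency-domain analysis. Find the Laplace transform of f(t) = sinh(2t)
L{sinh(at)} = a/(s²-a²)
L{sinh(2t)} = 2/(s²-4)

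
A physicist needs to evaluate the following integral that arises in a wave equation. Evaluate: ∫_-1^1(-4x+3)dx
Step 1: Find antiderivative F(x)=-2x^2+3x
Step 2: F(1) - F(-1)=1 - (-5)=6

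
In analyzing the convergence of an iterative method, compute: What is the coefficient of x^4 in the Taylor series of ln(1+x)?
ln(1+x)=Σ (-1)^(n+1) x^n/n
Coefficient of x^4=(-1)^5/4=-1/4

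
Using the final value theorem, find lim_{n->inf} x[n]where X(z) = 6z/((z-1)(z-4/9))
Final value theorem: lim x[n]=lim_{z->1} (z-1) * X(z)
(z-1) * X(z)=6z/(z-4/9)
As z->1: 6/(1-4/9)=6/(5/9)=54/5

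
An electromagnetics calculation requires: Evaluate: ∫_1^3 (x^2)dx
Step 1: Find antiderivative F(x) = (1/3)x^3
Step 2: F(3) - F(1) = 9 - (1/3) = 26/3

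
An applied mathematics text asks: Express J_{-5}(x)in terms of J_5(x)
For integer n: J_{-n}(x) = (-1)^n J_n(x)
With n = 5: J_{-5}(x) = (-1)^5 J_5(x) = -J_5(x)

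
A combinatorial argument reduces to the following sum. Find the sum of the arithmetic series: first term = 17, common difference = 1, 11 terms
Last term: a_n=17 + (11 - 1)·1=27
Sum=n(a_1 + a_n)/2=11(17 + 27)/2=242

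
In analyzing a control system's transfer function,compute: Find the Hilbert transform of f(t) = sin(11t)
The Hilbert transform shifts each frequency component by -pi/2.
H{sin(wt)}=-cos(wt)
With w=11: H{sin(11t)}=-cos(11t)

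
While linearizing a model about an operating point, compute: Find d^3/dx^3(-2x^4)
Apply power rule 3 times:
d^1: -8x^3
d^2: -24x^2
d^3: -48x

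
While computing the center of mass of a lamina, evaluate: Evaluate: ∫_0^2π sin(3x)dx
Antiderivative: -cos(3x)/3
Evaluate at bounds: [-cos(3·2π)/3] - [-cos(3·0)/3]
= (-(1) + (1))/3 = 0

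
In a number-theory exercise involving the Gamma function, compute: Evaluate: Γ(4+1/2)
Γ(n + 1/2)=(2n)!√π/(4^n·n!)
=40320√π/(256·24)=(105/16)·√π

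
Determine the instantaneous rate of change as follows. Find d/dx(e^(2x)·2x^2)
Product rule: (fg)' = f'g+fg'
f = e^(2x), f' = 2·e^(2x)
g = 2x^2, g' = 4x

Answer: 4·e^(2x)·x^2+4·e^(2x)·x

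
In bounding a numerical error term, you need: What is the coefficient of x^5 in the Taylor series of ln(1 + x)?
ln(1 + x) = Σ (-1)^(n + 1) x^n/n
Coefficient of x^5 = (-1)^6/5 = 1/5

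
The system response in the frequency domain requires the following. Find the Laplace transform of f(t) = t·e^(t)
L{t·e^(at)}=1/(s-a)²
L{t·e^(t)}=1/(s-1)²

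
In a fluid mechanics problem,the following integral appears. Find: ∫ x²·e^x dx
Integration by parts twice:
First: u=x², dv=e^x dx => x²e^x - 2∫ xe^x dx
Second: u=x, dv=e^x dx => xe^x - e^x
Combining: x²e^x - 2xe^x+2e^x+C

Answer: e^x(x² - 2x+2)+C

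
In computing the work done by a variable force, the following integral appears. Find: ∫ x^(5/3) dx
Power rule: ∫ x^(5/3) dx = x^(8/3)/(8/3)+C

Answer: (3/8)·x^(8/3)+C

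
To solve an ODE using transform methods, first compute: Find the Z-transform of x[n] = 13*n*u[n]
Z{n * u[n]}=z/(z-1)^2
By linearity: Z{13 * n * u[n]}=13z/(z-1)^2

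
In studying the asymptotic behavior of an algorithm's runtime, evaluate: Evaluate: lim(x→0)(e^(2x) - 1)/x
L'Hôpital (0/0): lim 2e^(2x)/1 = 2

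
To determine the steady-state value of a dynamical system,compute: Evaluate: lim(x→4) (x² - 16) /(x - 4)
Factor: (x² - 16)=(x-4)(x + 4)
Cancel (x-4): lim(x→4) (x + 4)=8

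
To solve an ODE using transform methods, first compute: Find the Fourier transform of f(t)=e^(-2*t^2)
The Fourier transform of a Gaussian e^(-a*t^2) is sqrt(pi/a)*e^(-omega^2/(4a)).
With a=2: F(omega)=sqrt(pi/2)*e^(-omega^2/8)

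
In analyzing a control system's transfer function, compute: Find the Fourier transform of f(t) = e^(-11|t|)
Using the standard pair: F{e^(-a|t|)}=2a/(a^2+omega^2)
With a=11: F(omega)=22/(121+omega^2)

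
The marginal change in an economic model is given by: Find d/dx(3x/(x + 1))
Quotient rule: (f/g)' = (f'g - fg')/g²
f = 3x, f' = 3
g = x + 1, g' = 1

Answer: (3·(x + 1) - 3x)/(x + 1)²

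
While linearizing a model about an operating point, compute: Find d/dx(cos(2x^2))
Chain rule: d/dx[cos(u)]=-sin(u)·u' where u=2x^2
u'=4x

Answer: -4x·sin(2x^2)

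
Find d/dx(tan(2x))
Chain rule: d/dx[tan(u)]=sec²(u)·u' where u=2x
u'=2

Answer: 2·sec²(2x)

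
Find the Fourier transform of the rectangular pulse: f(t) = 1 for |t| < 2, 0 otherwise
F(omega)=integral from -2 to 2 of e^(-j*omega*t) dt
=2*sin(2*omega)/omega=4*sinc(2*omega/pi)

Answer: 2*sin(2*omega)/omega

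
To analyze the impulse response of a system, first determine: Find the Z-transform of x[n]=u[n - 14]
Using the time-shift property: Z{u[n-14]}=z^(-14) * z/(z-1)
=z^(-13)/(z-1)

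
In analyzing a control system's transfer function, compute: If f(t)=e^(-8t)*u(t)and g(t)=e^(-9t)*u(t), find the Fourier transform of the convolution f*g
By the convolution theorem: F{f*g}=F(omega)*G(omega)
F(omega)=1/(8 + j*omega), G(omega)=1/(9 + j*omega)
F{f*g}=1/((8 + j*omega)(9 + j*omega))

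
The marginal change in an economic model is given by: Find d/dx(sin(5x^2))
Chain rule: d/dx[sin(u)]=cos(u)·u' where u=5x^2
u'=10x

Answer: 10x·cos(5x^2)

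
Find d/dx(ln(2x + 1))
Chain rule: d/dx[ln(u)]=u'/u where u=2x + 1
u'=2

Answer: (2)/(2x + 1)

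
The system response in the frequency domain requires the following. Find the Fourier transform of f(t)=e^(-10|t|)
Using the standard pair: F{e^(-a|t|)}=2a/(a^2+omega^2)
With a=10: F(omega)=20/(100+omega^2)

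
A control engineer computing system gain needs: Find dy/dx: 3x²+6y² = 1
Differentiate: 6x + 12y·(dy/dx)=0
dy/dx=-6x/(12y)=-(1/2)·(x/y)

Answer: dy/dx=-(1/2)·(x/y)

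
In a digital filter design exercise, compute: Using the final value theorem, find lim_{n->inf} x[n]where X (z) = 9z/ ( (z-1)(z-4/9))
Final value theorem: lim x[n]=lim_{z->1} (z-1)*X(z)
(z-1)*X(z)=9z/(z-4/9)
As z->1: 9/(1-4/9)=9/(5/9)=81/5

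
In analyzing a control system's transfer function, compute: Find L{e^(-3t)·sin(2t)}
First shifting: L{e^(at)f(t)}=F(s-a)
L{sin(2t)}=2/(s² + 4)
Shift: 2/((s + 3)² + 4)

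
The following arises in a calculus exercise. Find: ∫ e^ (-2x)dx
Since d/dx[e^(-2x)]=-2e^(-2x), we get -1/2 e^(-2x)+C

Answer: (-1/2)e^(-2x)+C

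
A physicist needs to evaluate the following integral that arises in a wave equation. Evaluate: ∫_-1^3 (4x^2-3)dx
Step 1: Find antiderivative F(x) = (4/3)x^3-3x
Step 2: F(3) - F(-1) = 27 - (5/3) = 76/3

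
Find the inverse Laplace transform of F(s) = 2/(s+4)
L^(-1){2/(s-a)}=c·e^(at)
Here a=-4, c=2

Answer: 2e^(-4t)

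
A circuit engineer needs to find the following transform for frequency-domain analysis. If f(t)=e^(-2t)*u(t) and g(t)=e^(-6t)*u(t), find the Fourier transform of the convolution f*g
By the convolution theorem: F{f * g} = F(omega) * G(omega)
F(omega) = 1/(2+j * omega), G(omega) = 1/(6+j * omega)
F{f * g} = 1/((2+j * omega)(6+j * omega))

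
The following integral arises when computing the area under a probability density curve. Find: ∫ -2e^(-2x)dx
Since d/dx[e^(-2x)] = -2e^(-2x), we get 1 e^(-2x) + C

Answer: e^(-2x) + C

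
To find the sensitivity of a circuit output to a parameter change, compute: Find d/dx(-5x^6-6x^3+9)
Power rule: d/dx(ax^n)=n·a·x^(n-1)
Term by term: -30·x^5-18·x^2

Answer: -30x^5-18x^2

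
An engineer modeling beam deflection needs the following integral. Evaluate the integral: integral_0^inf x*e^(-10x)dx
This is a Gamma integral. Substitute u=10x (du=10 dx):
integral_0^inf x*e^(-10x) dx=(1/10^2) integral_0^inf u^1*e^(-u) du
=Gamma(2)/10^2=1!/10^2=1/100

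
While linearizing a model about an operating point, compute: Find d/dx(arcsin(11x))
d/dx[arcsin(u)]=u'/√(1-u²), u=11x, u'=11

Answer: 11/√(1-121x²)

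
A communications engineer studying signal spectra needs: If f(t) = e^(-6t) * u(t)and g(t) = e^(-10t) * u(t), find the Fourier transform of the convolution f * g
By the convolution theorem: F{f * g} = F(omega) * G(omega)
F(omega) = 1/(6 + j * omega), G(omega) = 1/(10 + j * omega)
F{f * g} = 1/((6 + j * omega)(10 + j * omega))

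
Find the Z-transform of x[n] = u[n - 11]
Using the time-shift property: Z{u[n-11]} = z^(-11) * z/(z-1)
= z^(-10)/(z-1)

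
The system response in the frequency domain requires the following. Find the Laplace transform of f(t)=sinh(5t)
L{sinh(at)}=a/(s²-a²)
L{sinh(5t)}=5/(s²-25)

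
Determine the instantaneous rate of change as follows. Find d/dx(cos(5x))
Chain rule: d/dx[cos(u)] = -sin(u)·u' where u = 5x
u' = 5

Answer: -5·sin(5x)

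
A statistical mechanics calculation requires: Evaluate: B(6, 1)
B(x,y)=Γ(x)Γ(y)/Γ(x + y)=(x-1)!(y-1)!/(x + y-1)!
B(6,1)=5!·0!/6!=1/6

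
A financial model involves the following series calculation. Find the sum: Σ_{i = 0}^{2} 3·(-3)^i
Geometric series: S=a(1 - r^n)/(1 - r)
a=3, r=-3, n=3
S=3(1+27)/4=21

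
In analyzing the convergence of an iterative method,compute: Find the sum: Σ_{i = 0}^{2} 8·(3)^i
Geometric series: S = a(1 - r^n)/(1 - r)
a = 8, r = 3, n = 3
S = 8(1-27)/-2 = 104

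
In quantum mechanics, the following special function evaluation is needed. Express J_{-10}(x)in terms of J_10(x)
For integer n: J_{-n}(x)=(-1)^n J_n(x)
With n=10: J_{-10}(x)=(-1)^10 J_10(x)=J_10(x)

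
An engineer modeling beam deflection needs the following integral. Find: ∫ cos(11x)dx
Using substitution u=11x: ∫ cos(u) du/11=sin(u)/11+C

Answer: (1/11)sin(11x)+C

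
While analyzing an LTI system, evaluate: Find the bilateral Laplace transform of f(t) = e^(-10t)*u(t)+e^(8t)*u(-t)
For e^(-10t) * u(t): L = 1/(s + 10), Re(s) > -10
For e^(8t) * u(-t): L = -1/(s-8), Re(s) < 8
Combined: F(s) = 1/(s + 10) - 1/(s-8), -10 < Re(s) < 8

Answer: 1/(s + 10) - 1/(s-8), ROC: -10 < Re(s) < 8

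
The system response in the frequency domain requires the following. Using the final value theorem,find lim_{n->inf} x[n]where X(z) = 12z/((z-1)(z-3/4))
Final value theorem: lim x[n]=lim_{z->1} (z-1) * X(z)
(z-1) * X(z)=12z/(z-3/4)
As z->1: 12/(1 - 3/4)=12/(1/4)=48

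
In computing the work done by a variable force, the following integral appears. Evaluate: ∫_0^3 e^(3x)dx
Antiderivative: (1/3)e^(3x)
Evaluate: (1/3)(e^9-1)

Answer: (e^9-1)/3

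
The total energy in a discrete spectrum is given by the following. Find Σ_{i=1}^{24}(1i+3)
= 1·Σ i + 3·24 = 1·300 + 72 = 372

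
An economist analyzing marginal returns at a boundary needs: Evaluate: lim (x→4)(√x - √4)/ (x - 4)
Multiply by conjugate (√x + √4)/(√x + √4):
= (x - 4)/((x - 4)(√x + √4)) = 1/(√x + √4)
As x → 4: 1/(2√4)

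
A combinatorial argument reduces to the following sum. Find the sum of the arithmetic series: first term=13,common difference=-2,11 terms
Last term: a_n=13+(11-1)·-2=-7
Sum=n(a_1+a_n)/2=11(13+(-7))/2=33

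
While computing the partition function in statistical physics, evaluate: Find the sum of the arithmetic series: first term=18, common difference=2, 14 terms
Last term: a_n = 18+(14-1)·2 = 44
Sum = n(a_1+a_n)/2 = 14(18+44)/2 = 434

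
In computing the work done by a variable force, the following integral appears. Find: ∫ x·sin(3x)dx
By parts: u=x, dv=sin(3x) dx
du=dx, v=-cos(3x)/3
=-x·cos(3x)/3 + sin(3x)/3² + C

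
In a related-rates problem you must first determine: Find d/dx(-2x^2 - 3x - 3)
Power rule: d/dx(ax^n)=n·a·x^(n-1)
Term by term: -4·x - 3

Answer: -4x - 3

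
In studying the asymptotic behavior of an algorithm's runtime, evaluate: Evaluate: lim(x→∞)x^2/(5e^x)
Apply L'Hôpital 2 times (∞/∞ each time):
Eventually get 2!/(5e^x) → 0

Answer: 0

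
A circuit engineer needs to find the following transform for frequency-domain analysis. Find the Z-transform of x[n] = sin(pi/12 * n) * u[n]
Z{sin(w0 * n) * u[n]}=z * sin(w0)/(z^2-2z * cos(w0)+1)
With w0=pi/12: X(z)=z * sin(pi/12)/(z^2-2z * cos(pi/12)+1)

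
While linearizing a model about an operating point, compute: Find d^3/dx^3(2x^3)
Apply power rule 3 times:
d^1: 6x^2
d^2: 12x
d^3: 12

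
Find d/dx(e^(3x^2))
Chain rule: d/dx[e^u] = e^u · u' where u = 3x^2
u' = 6x

Answer: 6x·e^(3x^2)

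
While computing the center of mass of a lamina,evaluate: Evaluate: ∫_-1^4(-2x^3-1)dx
Step 1: Find antiderivative F(x)=(-1/2)x^4 - x
Step 2: F(4) - F(-1)=-132 - (1/2)=-265/2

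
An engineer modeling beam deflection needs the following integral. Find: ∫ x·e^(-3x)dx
Integration by parts: u = x, dv = e^(-3x) dx
du = dx, v = e^(-3x)/(-3)
= x·e^(-3x)/(-3) - ∫ e^(-3x)/(-3) dx
= x·e^(-3x)/(-3) - e^(-3x)/9 + C

Answer: e^(-3x)(x/(-3) - 1/9) + C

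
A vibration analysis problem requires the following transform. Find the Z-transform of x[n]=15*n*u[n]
Z{n * u[n]} = z/(z-1)^2
By linearity: Z{15 * n * u[n]} = 15z/(z-1)^2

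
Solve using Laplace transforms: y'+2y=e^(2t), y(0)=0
Take L: sY - 0+2Y = 1/(s-2)
Y(s+2) = 1/(s-2)+0
Y = 1/((s-2)(s+2))+0/(s+2)
Partial fractions: 1/((s-2)(s+2)) = (1/4)/(s-2) - (1/4)/(s+2)
So Y = (1/4)/(s-2) - (1/4)/(s+2)
Inverse Laplace transform (L^(-1){1/(s-2)} = e^(2t), L^(-1){1/(s+2)} = e^(-2t)):

Answer: y(t) = (1/4)·e^(2t) - (1/4)·e^(-2t)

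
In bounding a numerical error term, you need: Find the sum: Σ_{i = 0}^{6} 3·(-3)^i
Geometric series: S=a(1 - r^n)/(1 - r)
a=3, r=-3, n=7
S=3(1+2187)/4=1641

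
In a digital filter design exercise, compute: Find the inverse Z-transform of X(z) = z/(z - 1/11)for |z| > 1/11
Standard pair: z/(z-a) <-> a^n*u[n] for causal signals
With a=1/11: x[n]=(1/11)^n*u[n]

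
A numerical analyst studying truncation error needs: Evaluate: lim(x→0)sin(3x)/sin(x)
sin(u) ≈ u for small u:
sin(3x)/sin(x) ≈ 3x/(x) = 3/1

Answer: 3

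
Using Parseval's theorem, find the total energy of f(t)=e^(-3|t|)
Parseval's theorem: E = integral |f(t)|^2 dt = (1/2pi) integral |F(omega)|^2 domega
E = integral_{-inf}^{inf} e^(-6|t|) dt = 2 * integral_0^inf e^(-6t) dt = 2/(2 * 3) = 1/3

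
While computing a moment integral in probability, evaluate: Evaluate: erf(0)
erf(0)=0 (error function is odd and erf(0)=0 by definition)

Answer: 0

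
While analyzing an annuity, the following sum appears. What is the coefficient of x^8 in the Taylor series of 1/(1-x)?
1/(1-x)=Σ x^n for |x|<1
All coefficients are 1

Answer: 1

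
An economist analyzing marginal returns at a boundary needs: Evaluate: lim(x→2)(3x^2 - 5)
Polynomial is continuous, so substitute x=2:
3·2^2 - 5=7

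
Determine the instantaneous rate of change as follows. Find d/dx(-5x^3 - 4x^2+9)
Power rule: d/dx(ax^n)=n·a·x^(n-1)
Term by term: -15·x^2 - 8·x

Answer: -15x^2 - 8x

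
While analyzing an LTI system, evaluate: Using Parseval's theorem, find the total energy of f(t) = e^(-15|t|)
Parseval's theorem: E = integral |f(t)|^2 dt = (1/2pi) integral |F(omega)|^2 domega
E = integral_{-inf}^{inf} e^(-30|t|) dt = 2*integral_0^inf e^(-30t) dt = 2/(2*15) = 1/15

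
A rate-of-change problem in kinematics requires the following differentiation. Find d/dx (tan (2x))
Chain rule: d/dx[tan(u)]=sec²(u)·u' where u=2x
u'=2

Answer: 2·sec²(2x)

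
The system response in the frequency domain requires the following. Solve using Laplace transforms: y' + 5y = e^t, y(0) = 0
Take L: sY - 0 + 5Y=1/(s-1)
Y(s + 5)=1/(s-1) + 0
Y=1/((s-1)(s + 5)) + 0/(s + 5)
Partial fractions: 1/((s-1)(s + 5))=(1/6)/(s-1) - (1/6)/(s + 5)
So Y=(1/6)/(s-1) - (1/6)/(s + 5)
Inverse Laplace transform (L^(-1){1/(s-1)}=e^t, L^(-1){1/(s + 5)}=e^(-5t)):

Answer: y(t)=(1/6)·e^t - (1/6)·e^(-5t)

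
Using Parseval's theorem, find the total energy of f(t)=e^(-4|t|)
Parseval's theorem: E=integral |f(t)|^2 dt=(1/2pi) integral |F(omega)|^2 domega
E=integral_{-inf}^{inf} e^(-8|t|) dt=2 * integral_0^inf e^(-8t) dt=2/(2 * 4)=1/4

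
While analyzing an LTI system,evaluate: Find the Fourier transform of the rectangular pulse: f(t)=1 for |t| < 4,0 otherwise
F(omega) = integral from -4 to 4 of e^(-j*omega*t) dt
= 2*sin(4*omega)/omega = 8*sinc(4*omega/pi)

Answer: 2*sin(4*omega)/omega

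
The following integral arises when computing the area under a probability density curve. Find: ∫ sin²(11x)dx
Using identity sin²(u)=(1 - cos(2u))/2:
∫ (1 - cos(22x))/2 dx=x/2 - sin(22x)/44 + C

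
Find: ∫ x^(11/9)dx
Power rule: ∫ x^(11/9) dx = x^(20/9)/(20/9) + C

Answer: (9/20)·x^(20/9) + C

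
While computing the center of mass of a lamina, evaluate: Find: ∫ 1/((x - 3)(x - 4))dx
Partial fractions: 1/((x-3)(x-4))=A/(x-3) + B/(x-4)
A=-1, B=1
∫ [-1· 1/(x-3) + 1· 1/(x-4)] dx
=(1)[ln|x-4| - ln|x-3|] + C

Answer: ln|(x-4)/(x-3)| + C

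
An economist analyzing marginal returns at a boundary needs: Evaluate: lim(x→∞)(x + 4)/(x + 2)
Divide numerator and denominator by x:
lim (1 + 4/x)/(1 + 2/x)=1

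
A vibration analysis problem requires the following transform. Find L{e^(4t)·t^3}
First shifting: L{e^(at)f(t)} = F(s-a)
L{t^3} = 6/s^4
Shift s → s-4: 6/(s-4)^4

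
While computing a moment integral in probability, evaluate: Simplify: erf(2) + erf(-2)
erf is odd: erf(-2) = -erf(2)
erf(2) + erf(-2) = erf(2) - erf(2) = 0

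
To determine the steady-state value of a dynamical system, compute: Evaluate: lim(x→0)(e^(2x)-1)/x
L'Hôpital (0/0): lim 2e^(2x)/1 = 2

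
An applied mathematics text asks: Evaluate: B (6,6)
B(x,y) = Γ(x)Γ(y)/Γ(x+y) = (x-1)!(y-1)!/(x+y-1)!
B(6,6) = 5!·5!/11! = 1/2772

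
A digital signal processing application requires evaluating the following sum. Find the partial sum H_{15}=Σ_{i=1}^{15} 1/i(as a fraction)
H_15=1+1/2+1/3+...+1/15
=1195757/360360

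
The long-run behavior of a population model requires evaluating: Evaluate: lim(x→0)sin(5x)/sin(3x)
sin(u) ≈ u for small u:
sin(5x)/sin(3x) ≈ 5x/(3x) = 5/3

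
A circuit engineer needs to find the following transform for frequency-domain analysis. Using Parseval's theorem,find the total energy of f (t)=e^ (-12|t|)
Parseval's theorem: E=integral |f(t)|^2 dt=(1/2pi) integral |F(omega)|^2 domega
E=integral_{-inf}^{inf} e^(-24|t|) dt=2*integral_0^inf e^(-24t) dt=2/(2*12)=1/12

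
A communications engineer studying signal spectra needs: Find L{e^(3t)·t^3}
First shifting: L{e^(at)f(t)} = F(s-a)
L{t^3} = 6/s^4
Shift s → s-3: 6/(s-3)^4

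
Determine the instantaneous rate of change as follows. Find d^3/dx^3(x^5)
Apply power rule 3 times:
d^1: 5x^4
d^2: 20x^3
d^3: 60x^2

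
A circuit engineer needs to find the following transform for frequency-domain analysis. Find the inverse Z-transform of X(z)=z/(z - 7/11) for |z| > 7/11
Standard pair: z/(z-a) <-> a^n * u[n] for causal signals
With a = 7/11: x[n] = (7/11)^n * u[n]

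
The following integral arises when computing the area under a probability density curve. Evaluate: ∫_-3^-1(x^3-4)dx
Step 1: Find antiderivative F(x) = (1/4)x^4 - 4x
Step 2: F(-1) - F(-3) = 17/4 - (129/4) = -28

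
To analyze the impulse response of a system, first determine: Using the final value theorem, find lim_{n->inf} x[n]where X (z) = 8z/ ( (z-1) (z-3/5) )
Final value theorem: lim x[n] = lim_{z->1} (z-1)*X(z)
(z-1)*X(z) = 8z/(z-3/5)
As z->1: 8/(1-3/5) = 8/(2/5) = 20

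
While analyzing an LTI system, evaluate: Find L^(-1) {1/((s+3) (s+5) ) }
Partial fractions: 1/((s + 3)(s + 5)) = A/(s + 3) + B/(s + 5)
Cover-up: A = 1/(s + 5)|_{s = -3} = 1/2; B = 1/(s + 3)|_{s = -5} = -1/2
L^(-1) = (1/2)e^(-3t) - (1/2)e^(-5t)

Answer: (1/2)(e^(-3t) - e^(-5t))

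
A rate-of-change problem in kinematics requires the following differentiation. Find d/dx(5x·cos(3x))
Product rule: (fg)' = f'g+fg'
f = 5x, f' = 5
g = cos(3x), g' = -3·sin(3x)

Answer: 5·cos(3x)-15x·sin(3x)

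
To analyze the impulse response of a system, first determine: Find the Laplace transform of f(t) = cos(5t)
L{cos(wt)} = s/(s²+w²)
L{cos(5t)} = s/(s²+25)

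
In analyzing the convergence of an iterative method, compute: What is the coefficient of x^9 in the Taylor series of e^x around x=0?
Taylor series of e^x = Σ x^n/n!
Coefficient of x^9 = 1/9! = 1/362880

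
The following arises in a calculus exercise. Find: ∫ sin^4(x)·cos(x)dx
Let u = sin(x), du = cos(x) dx
∫ u^4 du = u^5/5+C

Answer: sin^5(x)/5+C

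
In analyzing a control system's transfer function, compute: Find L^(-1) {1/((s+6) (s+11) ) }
Partial fractions: 1/((s + 6)(s + 11))=A/(s + 6) + B/(s + 11)
Cover-up: A=1/(s + 11)|_{s=-6}=1/5; B=1/(s + 6)|_{s=-11}=-1/5
L^(-1)=(1/5)e^(-6t) - (1/5)e^(-11t)

Answer: (1/5)(e^(-6t) - e^(-11t))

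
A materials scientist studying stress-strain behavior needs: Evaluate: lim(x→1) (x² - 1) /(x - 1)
Factor: (x² - 1) = (x-1)(x + 1)
Cancel (x-1): lim(x→1) (x + 1) = 2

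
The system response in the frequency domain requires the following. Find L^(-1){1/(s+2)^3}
L^(-1){1/(s-a)^n}=t^(n-1)·e^(at)/(n-1)!
Here a=-2, n=3: t^2·e^(-2t)/2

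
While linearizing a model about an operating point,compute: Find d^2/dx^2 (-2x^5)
Apply power rule 2 times:
d^1: -10x^4
d^2: -40x^3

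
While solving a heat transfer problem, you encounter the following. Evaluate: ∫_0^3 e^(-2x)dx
Antiderivative: (1/(-2))e^(-2x)
Evaluate: (1/(-2))(e^-6-1)

Answer: (e^-6-1)/(-2)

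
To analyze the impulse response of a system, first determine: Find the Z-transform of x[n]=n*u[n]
Standard pair: Z{n * u[n]} = z/(z-1)^2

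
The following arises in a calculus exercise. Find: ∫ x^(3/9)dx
Power rule: ∫ x^(1/3) dx=x^(4/3)/(4/3)+C

Answer: (3/4)·x^(4/3)+C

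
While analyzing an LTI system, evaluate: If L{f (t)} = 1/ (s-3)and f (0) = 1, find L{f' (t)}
L{f'(t)} = s·F(s) - f(0) = s/(s-3)-1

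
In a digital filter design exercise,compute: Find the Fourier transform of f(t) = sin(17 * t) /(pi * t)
sin(W * t)/(pi * t) = (W/pi) * sinc(W * t/pi) is the impulse response of the ideal low-pass filter with cutoff W (here W = 17).
Its Fourier transform is a rectangular function:
F(omega) = 1 for |omega| < 17, 0 otherwise

Answer: rect(omega/34) [i.e., 1 for |omega| < 17, 0 otherwise]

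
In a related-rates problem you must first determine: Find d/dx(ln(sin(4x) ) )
Chain rule: d/dx[ln(u)]=u'/u where u=sin(4x)
u'=4cos(4x)

Answer: (4cos(4x))/(sin(4x))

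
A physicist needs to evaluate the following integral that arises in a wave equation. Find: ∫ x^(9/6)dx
Power rule: ∫ x^(3/2) dx=x^(5/2)/(5/2)+C

Answer: (2/5)·x^(5/2)+C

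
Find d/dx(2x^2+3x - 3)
Power rule: d/dx(ax^n)=n·a·x^(n-1)
Term by term: 4·x + 3

Answer: 4x + 3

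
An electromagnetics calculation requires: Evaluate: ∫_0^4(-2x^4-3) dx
Step 1: Find antiderivative F(x) = (-2/5)x^5 - 3x
Step 2: F(4) - F(0) = -2108/5 - (0) = -2108/5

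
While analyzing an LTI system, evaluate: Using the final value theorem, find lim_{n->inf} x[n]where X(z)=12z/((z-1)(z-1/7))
Final value theorem: lim x[n] = lim_{z->1} (z-1) * X(z)
(z-1) * X(z) = 12z/(z-1/7)
As z->1: 12/(1-1/7) = 12/(6/7) = 14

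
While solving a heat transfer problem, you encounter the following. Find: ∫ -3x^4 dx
Using power rule: ∫ -3x^4 dx=-3/5 x^5+C=(-3/5)x^5+C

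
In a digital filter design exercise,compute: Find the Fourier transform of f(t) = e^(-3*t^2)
The Fourier transform of a Gaussian e^(-a * t^2) is sqrt(pi/a) * e^(-omega^2/(4a)).
With a=3: F(omega)=sqrt(pi/3) * e^(-omega^2/12)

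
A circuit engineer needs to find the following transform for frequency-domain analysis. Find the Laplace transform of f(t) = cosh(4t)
L{cosh(at)} = s/(s²-a²)
L{cosh(4t)} = s/(s²-16)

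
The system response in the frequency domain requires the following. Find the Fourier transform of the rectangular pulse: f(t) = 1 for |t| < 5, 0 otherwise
F(omega) = integral from -5 to 5 of e^(-j*omega*t) dt
= 2*sin(5*omega)/omega = 10*sinc(5*omega/pi)

Answer: 2*sin(5*omega)/omega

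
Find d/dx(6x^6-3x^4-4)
Power rule: d/dx(ax^n)=n·a·x^(n-1)
Term by term: 36·x^5-12·x^3

Answer: 36x^5-12x^3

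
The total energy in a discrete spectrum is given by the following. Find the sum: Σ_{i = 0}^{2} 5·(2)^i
Geometric series: S = a(1 - r^n)/(1 - r)
a = 5, r = 2, n = 3
S = 5(1 - 8)/-1 = 35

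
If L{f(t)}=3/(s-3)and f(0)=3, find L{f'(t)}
L{f'(t)} = s·F(s) - f(0) = 3s/(s-3) - 3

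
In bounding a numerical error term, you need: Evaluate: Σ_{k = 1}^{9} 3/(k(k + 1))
Partial fractions: 3/(k(k+1)) = 3/k - 3/(k+1)
Telescoping sum: 3(1-1/10) = 3·9/10

Answer: 27/10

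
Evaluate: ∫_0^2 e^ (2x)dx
Antiderivative: (1/2)e^(2x)
Evaluate: (1/2)(e^4-1)

Answer: (e^4-1)/2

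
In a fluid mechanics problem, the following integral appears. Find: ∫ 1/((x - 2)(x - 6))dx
Partial fractions: 1/((x-2)(x-6))=A/(x-2) + B/(x-6)
A=-1/4, B=1/4
∫ [-1/4· 1/(x-2) + 1/4· 1/(x-6)] dx
=(1/4)[ln|x-6| - ln|x-2|] + C

Answer: (1/4)·ln|(x-6)/(x-2)| + C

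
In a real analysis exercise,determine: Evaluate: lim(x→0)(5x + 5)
Polynomial is continuous, so substitute x=0:
5·0 + 5=5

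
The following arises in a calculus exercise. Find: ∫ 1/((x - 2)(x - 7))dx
Partial fractions: 1/((x-2)(x-7)) = A/(x-2)+B/(x-7)
A = -1/5, B = 1/5
∫ [-1/5· 1/(x-2)+1/5· 1/(x-7)] dx
= (1/5)[ln|x-7| - ln|x-2|]+C

Answer: (1/5)·ln|(x-7)/(x-2)|+C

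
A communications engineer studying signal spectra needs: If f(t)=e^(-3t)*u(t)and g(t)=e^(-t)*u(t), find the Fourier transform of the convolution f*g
By the convolution theorem: F{f*g} = F(omega)*G(omega)
F(omega) = 1/(3 + j*omega), G(omega) = 1/(1 + j*omega)
F{f*g} = 1/((3 + j*omega)(1 + j*omega))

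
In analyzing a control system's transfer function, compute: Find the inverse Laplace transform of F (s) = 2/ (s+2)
L^(-1){2/(s-a)} = c·e^(at)
Here a = -2, c = 2

Answer: 2e^(-2t)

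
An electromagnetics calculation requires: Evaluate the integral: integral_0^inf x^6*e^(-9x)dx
This is a Gamma integral. Substitute u = 9x (du = 9 dx):
integral_0^inf x^6*e^(-9x) dx = (1/9^7) integral_0^inf u^6*e^(-u) du
= Gamma(7)/9^7 = 6!/9^7 = 720/4782969

Answer: 80/531441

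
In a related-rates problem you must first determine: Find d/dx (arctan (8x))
d/dx[arctan(u)]=u'/(1 + u²), u=8x, u'=8

Answer: 8/(1 + 64x²)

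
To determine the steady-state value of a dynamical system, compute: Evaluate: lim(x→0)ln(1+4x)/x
L'Hôpital (0/0): lim 4/(1+4x) / 1 = 4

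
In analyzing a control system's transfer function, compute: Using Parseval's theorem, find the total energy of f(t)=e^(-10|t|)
Parseval's theorem: E = integral |f(t)|^2 dt = (1/2pi) integral |F(omega)|^2 domega
E = integral_{-inf}^{inf} e^(-20|t|) dt = 2*integral_0^inf e^(-20t) dt = 2/(2*10) = 1/10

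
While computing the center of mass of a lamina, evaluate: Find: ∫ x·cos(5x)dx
By parts: u=x, dv=cos(5x) dx
du=dx, v=sin(5x)/5
=x·sin(5x)/5+cos(5x)/5²+C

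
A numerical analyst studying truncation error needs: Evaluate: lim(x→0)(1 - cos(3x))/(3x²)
Using 1-cos(u) ≈ u²/2 for small u:
(1-cos(3x)) ≈ (3x)²/2=9x²/2
So limit=9/(2·3)=3/2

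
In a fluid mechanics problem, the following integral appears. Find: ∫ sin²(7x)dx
Using identity sin²(u) = (1 - cos(2u))/2:
∫ (1 - cos(14x))/2 dx = x/2 - sin(14x)/28 + C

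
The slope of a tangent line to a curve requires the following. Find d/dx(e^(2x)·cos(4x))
Product rule: (fg)'=f'g + fg'
f=e^(2x), f'=2·e^(2x)
g=cos(4x), g'=-4·sin(4x)

Answer: 2·e^(2x)·cos(4x) - 4·e^(2x)·sin(4x)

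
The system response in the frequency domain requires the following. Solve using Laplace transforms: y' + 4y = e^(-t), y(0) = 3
Take L: sY - 3 + 4Y = 1/(s + 1)
Y(s + 4) = 1/(s + 1) + 3
Y = 1/((s + 1)(s + 4)) + 3/(s + 4)
Partial fractions: 1/((s + 1)(s + 4)) = (1/3)/(s + 1) - (1/3)/(s + 4)
So Y = (1/3)/(s + 1) + (8/3)/(s + 4)
Inverse Laplace transform (L^(-1){1/(s + 1)} = e^(-t), L^(-1){1/(s + 4)} = e^(-4t)):

Answer: y(t) = (1/3)·e^(-t) + (8/3)·e^(-4t)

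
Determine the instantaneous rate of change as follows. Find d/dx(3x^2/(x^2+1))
Quotient rule: (f/g)'=(f'g - fg')/g²
f=3x^2, f'=6x
g=x^2 + 1, g'=2x

Answer: (6x·(x^2 + 1) - 6x^3)/(x^2 + 1)²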